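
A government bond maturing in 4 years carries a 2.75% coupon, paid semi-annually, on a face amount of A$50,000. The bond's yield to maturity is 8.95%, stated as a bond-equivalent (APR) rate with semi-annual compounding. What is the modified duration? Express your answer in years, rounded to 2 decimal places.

Periodic yield y = 0.04475. First find Macaulay duration:
  t   CF        PV=CF/(1+0.04475)^t    t·PV
  1       687.50       658.0522       658.0522
  2       687.50       629.8657     1,259.7314
  3       687.50       602.8865     1,808.6595
  4       687.50       577.0629     2,308.2518
  5       687.50       552.3455     2,761.7274
  6       687.50       528.6867     3,172.1205
  7       687.50       506.0414     3,542.2898
  8    50,687.50    35,710.9853   285,687.8824
  Σ                 39,765.9262   301,198.7149
P = 39,765.9262; Macaulay duration = 301,198.7149 / 39,765.9262 = 7.57429 half-year periods = 3.78715 years.
Modified duration = D_Mac / (1 + y) = 3.78715 / 1.04475 = 3.62493 years.

3.62 years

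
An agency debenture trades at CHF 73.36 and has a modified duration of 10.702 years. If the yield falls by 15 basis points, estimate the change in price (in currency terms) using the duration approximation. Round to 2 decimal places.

+CHF 1.18

Duration approximation: ΔP/P ≈ -D_mod · Δy = -10.702 × (-0.0015) = +0.016053.
ΔP ≈ 73.36 × (+0.016053) = +1.17764808.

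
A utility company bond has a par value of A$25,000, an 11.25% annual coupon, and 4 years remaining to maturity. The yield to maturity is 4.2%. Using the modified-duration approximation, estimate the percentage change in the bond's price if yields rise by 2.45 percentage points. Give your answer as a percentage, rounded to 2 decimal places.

-8.22%

Periodic yield y = 0.042. Modified duration first:
  t   CF        PV=CF/(1+0.042)^t    t·PV
  1     2,812.50     2,699.1363     2,699.1363
  2     2,812.50     2,590.3419     5,180.6838
  3     2,812.50     2,485.9327     7,457.7982
  4    27,812.50    23,592.2386    94,368.9545
  Σ                 31,367.6496   109,706.5729
P = 31,367.6496; D_Mac = 3.49744 yrs; D_mod = 3.49744/(1+0.042) = 3.35647 yrs.
ΔP/P ≈ -D_mod · Δy = -3.35647 × (+0.0245) = -0.082234 = -8.2234%.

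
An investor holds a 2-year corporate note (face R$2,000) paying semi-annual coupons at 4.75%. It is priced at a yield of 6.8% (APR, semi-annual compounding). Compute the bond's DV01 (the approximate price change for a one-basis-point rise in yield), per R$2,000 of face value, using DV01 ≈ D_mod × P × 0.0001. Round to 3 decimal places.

Periodic yield y = 0.034.
  t   CF        PV=CF/(1+0.034)^t    t·PV
  1        47.50        45.9381        45.9381
  2        47.50        44.4276        88.8551
  3        47.50        42.9667       128.9001
  4     2,047.50     1,791.1904     7,164.7616
  Σ                  1,924.5228     7,428.4550
P = 1,924.5228; D_Mac = 3.85989 half-year periods = 1.92995 yrs; D_mod = 1.86649 yrs.
DV01 ≈ 1.86649 × 1,924.5228 × 0.0001 = 0.359210.

R$0.359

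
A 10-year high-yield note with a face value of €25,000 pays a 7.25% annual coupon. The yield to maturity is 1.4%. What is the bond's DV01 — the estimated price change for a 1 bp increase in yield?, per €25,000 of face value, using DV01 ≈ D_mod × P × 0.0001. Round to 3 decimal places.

Periodic yield y = 0.014.
  t   CF        PV=CF/(1+0.014)^t    t·PV
  1     1,812.50     1,787.4753     1,787.4753
  2     1,812.50     1,762.7962     3,525.5924
  3     1,812.50     1,738.4578     5,215.3734
  4     1,812.50     1,714.4554     6,857.8217
  5     1,812.50     1,690.7844     8,453.9222
  6     1,812.50     1,667.4403    10,004.6416
  7     1,812.50     1,644.4184    11,510.9289
  8     1,812.50     1,621.7144    12,973.7153
  9     1,812.50     1,599.3239    14,393.9149
  10   26,812.50    23,332.3112   233,323.1116
  Σ                 38,559.1773   308,046.4971
P = 38,559.1773; D_Mac = 7.98893 yrs; D_mod = 7.87863 yrs.
DV01 ≈ 7.87863 × 38,559.1773 × 0.0001 = 30.379339.

€30.379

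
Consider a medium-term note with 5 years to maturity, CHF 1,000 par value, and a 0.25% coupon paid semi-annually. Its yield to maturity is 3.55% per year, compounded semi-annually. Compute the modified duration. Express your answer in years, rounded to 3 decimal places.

4.882 years

Periodic yield y = 0.01775. First find Macaulay duration:
  t   CF        PV=CF/(1+0.01775)^t    t·PV
  1         1.25         1.2282         1.2282
  2         1.25         1.2068         2.4136
  3         1.25         1.1857         3.5572
  4         1.25         1.1651         4.6602
  5         1.25         1.1447         5.7237
  6         1.25         1.1248         6.7486
  7         1.25         1.1052         7.7361
  8         1.25         1.0859         8.6870
  9         1.25         1.0669         9.6025
  10    1,001.25       839.7140     8,397.1405
  Σ                    850.0273     8,447.4975
P = 850.0273; Macaulay duration = 8,447.4975 / 850.0273 = 9.93791 half-year periods = 4.96896 years.
Modified duration = D_Mac / (1 + y) = 4.96896 / 1.01775 = 4.88230 years.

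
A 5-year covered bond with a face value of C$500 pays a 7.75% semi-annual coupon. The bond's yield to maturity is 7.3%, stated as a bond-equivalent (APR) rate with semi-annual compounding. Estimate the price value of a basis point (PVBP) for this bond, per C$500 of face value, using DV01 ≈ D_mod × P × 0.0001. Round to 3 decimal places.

C$0.209

Periodic yield y = 0.0365.
  t   CF        PV=CF/(1+0.0365)^t    t·PV
  1       19.375        18.6927        18.6927
  2       19.375        18.0345        36.0689
  3       19.375        17.3994        52.1981
  4       19.375        16.7867        67.1467
  5       19.375        16.1955        80.9777
  6       19.375        15.6252        93.7513
  7       19.375        15.0750       105.5248
  8       19.375        14.5441       116.3529
  9       19.375        14.0319       126.2875
  10     519.375       362.9008     3,629.0084
  Σ                    509.2858     4,326.0090
P = 509.2858; D_Mac = 8.49427 half-year periods = 4.24713 yrs; D_mod = 4.09757 yrs.
DV01 ≈ 4.09757 × 509.2858 × 0.0001 = 0.208684.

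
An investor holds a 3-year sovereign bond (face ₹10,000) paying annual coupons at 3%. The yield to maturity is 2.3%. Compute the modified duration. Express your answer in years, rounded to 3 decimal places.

2.849 years

Periodic yield y = 0.023. First find Macaulay duration:
  t   CF        PV=CF/(1+0.023)^t    t·PV
  1       300.00       293.2551       293.2551
  2       300.00       286.6619       573.3238
  3    10,300.00     9,620.7809    28,862.3427
  Σ                 10,200.6979    29,728.9216
P = 10,200.6979; Macaulay duration = 29,728.9216 / 10,200.6979 = 2.91440 years.
Modified duration = D_Mac / (1 + y) = 2.91440 / 1.023 = 2.84888 years.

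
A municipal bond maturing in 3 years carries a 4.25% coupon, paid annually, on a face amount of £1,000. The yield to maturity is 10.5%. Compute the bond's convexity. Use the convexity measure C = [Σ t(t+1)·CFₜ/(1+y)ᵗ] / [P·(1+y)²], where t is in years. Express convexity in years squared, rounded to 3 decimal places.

9.253

With y = 0.105:
  t   CF        PV=CF/(1+0.105)^t    t·PV        t(t+1)·PV
  1        42.50        38.4615        38.4615          76.9231
  2        42.50        34.8068        69.6136         208.8409
  3     1,042.50       772.6614     2,317.9843       9,271.9371
  Σ                    845.9298     2,426.0595       9,557.7011
P = 845.9298.
Convexity = Σ t(t+1)·PV / [P·(1+y)²] = 9,557.7011 / (845.9298 × 1.221025) = 9.25326.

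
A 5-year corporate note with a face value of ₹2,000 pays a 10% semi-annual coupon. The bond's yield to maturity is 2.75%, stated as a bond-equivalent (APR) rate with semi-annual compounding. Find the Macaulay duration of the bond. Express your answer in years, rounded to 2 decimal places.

Periodic yield y = 0.01375. Discount each cash flow and weight by its period:
  t   CF        PV=CF/(1+0.01375)^t    t·PV
  1       100.00        98.6436        98.6436
  2       100.00        97.3057       194.6114
  3       100.00        95.9859       287.9577
  4       100.00        94.6840       378.7359
  5       100.00        93.3997       466.9987
  6       100.00        92.1329       552.7975
  7       100.00        90.8833       636.1829
  8       100.00        89.6506       717.2046
  9       100.00        88.4346       795.9114
  10    2,100.00     1,831.9374    18,319.3737
  Σ                  2,673.0577    22,448.4173
Price P = Σ PV = 2,673.0577.
Macaulay duration = Σ(t·PV) / P = 22,448.4173 / 2,673.0577 = 8.39803 half-year periods.
In years: 8.39803 / 2 = 4.19901 years.

4.20 years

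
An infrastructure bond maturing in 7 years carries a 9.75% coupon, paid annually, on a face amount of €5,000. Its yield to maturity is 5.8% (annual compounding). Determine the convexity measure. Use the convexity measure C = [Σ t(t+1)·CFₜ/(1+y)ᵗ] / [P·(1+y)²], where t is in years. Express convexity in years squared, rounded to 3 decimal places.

36.402

With y = 0.058:
  t   CF        PV=CF/(1+0.058)^t    t·PV        t(t+1)·PV
  1       487.50       460.7750       460.7750         921.5501
  2       487.50       435.5152       871.0303       2,613.0910
  3       487.50       411.6400     1,234.9201       4,939.6805
  4       487.50       389.0738     1,556.2951       7,781.4753
  5       487.50       367.7446     1,838.7229      11,032.3374
  6       487.50       347.5847     2,085.5080      14,598.5561
  7     5,487.50     3,698.0677    25,886.4740     207,091.7921
  Σ                  6,110.4010    33,933.7255     248,978.4826
P = 6,110.4010.
Convexity = Σ t(t+1)·PV / [P·(1+y)²] = 248,978.4826 / (6,110.4010 × 1.119364) = 36.40162.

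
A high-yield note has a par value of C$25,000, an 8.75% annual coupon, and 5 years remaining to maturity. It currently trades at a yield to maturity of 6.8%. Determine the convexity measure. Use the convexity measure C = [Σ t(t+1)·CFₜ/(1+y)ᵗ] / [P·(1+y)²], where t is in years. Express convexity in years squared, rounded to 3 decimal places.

21.351

With y = 0.068:
  t   CF        PV=CF/(1+0.068)^t    t·PV        t(t+1)·PV
  1     2,187.50     2,048.2210     2,048.2210       4,096.4419
  2     2,187.50     1,917.8099     3,835.6198      11,506.8594
  3     2,187.50     1,795.7022     5,387.1065      21,548.4258
  4     2,187.50     1,681.3691     6,725.4762      33,627.3812
  5    27,187.50    19,566.4939    97,832.4693     586,994.8156
  Σ                 27,009.5959   115,828.8927     657,773.9240
P = 27,009.5959.
Convexity = Σ t(t+1)·PV / [P·(1+y)²] = 657,773.9240 / (27,009.5959 × 1.140624) = 21.35089.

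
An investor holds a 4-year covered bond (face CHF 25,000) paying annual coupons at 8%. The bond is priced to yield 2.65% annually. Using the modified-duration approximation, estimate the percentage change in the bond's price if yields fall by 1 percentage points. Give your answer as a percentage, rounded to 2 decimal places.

Periodic yield y = 0.0265. Modified duration first:
  t   CF        PV=CF/(1+0.0265)^t    t·PV
  1     2,000.00     1,948.3682     1,948.3682
  2     2,000.00     1,898.0694     3,796.1388
  3     2,000.00     1,849.0691     5,547.2072
  4    27,000.00    24,318.0053    97,272.0213
  Σ                 30,013.5120   108,563.7356
P = 30,013.5120; D_Mac = 3.61716 yrs; D_mod = 3.61716/(1+0.0265) = 3.52378 yrs.
ΔP/P ≈ -D_mod · Δy = -3.52378 × (-0.01) = +0.035238 = +3.5238%.

+3.52%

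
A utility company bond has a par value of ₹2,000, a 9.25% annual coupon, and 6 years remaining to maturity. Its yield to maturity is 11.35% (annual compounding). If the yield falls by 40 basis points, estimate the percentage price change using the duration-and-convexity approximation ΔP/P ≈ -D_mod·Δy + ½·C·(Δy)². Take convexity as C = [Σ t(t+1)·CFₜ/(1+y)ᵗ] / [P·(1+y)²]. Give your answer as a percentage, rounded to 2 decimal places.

+1.75%

With y = 0.1135:
  t   CF        PV=CF/(1+0.1135)^t    t·PV        t(t+1)·PV
  1       185.00       166.1428       166.1428         332.2856
  2       185.00       149.2077       298.4154         895.2463
  3       185.00       133.9988       401.9965       1,607.9862
  4       185.00       120.3402       481.3609       2,406.8046
  5       185.00       108.0738       540.3692       3,242.2155
  6     2,185.00     1,146.3312     6,877.9872      48,145.9104
  Σ                  1,824.0946     8,766.2721      56,630.4486
P = 1,824.0946; D_Mac = 4.80582 yrs; D_mod = 4.31596 yrs; C = 25.03930.
Duration effect: -4.31596 × (-0.004) = +0.017264
Convexity effect: 0.5 × 25.03930 × (-0.004)² = +0.0002003
ΔP/P ≈ +0.017264 + 0.0002003 = +0.017464 = +1.7464%.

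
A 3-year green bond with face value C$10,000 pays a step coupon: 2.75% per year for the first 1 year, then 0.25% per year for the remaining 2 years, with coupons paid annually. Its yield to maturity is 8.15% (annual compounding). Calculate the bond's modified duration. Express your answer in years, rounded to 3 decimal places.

2.714 years

Periodic yield y = 0.0815. First find Macaulay duration:
  t   CF        PV=CF/(1+0.0815)^t    t·PV
  1       275.00       254.2765       254.2765
  2        25.00        21.3741        42.7481
  3    10,025.00     7,925.1011    23,775.3032
  Σ                  8,200.7516    24,072.3278
P = 8,200.7516; Macaulay duration = 24,072.3278 / 8,200.7516 = 2.93538 years.
Modified duration = D_Mac / (1 + y) = 2.93538 / 1.0815 = 2.71418 years.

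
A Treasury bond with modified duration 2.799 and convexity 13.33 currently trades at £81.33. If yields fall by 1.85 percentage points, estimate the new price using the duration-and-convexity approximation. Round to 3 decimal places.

Duration effect: -D_mod·Δy = -2.799 × (-0.0185) = +0.0517815
Convexity effect: ½·C·(Δy)² = 0.5 × 13.33 × (-0.0185)² = +0.00228109625
ΔP/P ≈ +0.0517815 + 0.00228109625 = +0.05406259625
New price ≈ 81.33 × (1 + 0.05406259625) = 85.7269109530125.

£85.727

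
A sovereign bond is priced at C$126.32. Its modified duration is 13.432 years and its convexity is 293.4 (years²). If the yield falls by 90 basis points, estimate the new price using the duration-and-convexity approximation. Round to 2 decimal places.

Duration effect: -D_mod·Δy = -13.432 × (-0.009) = +0.120888
Convexity effect: ½·C·(Δy)² = 0.5 × 293.4 × (-0.009)² = +0.0118827
ΔP/P ≈ +0.120888 + 0.0118827 = +0.1327707
New price ≈ 126.32 × (1 + 0.1327707) = 143.091594824.

C$143.09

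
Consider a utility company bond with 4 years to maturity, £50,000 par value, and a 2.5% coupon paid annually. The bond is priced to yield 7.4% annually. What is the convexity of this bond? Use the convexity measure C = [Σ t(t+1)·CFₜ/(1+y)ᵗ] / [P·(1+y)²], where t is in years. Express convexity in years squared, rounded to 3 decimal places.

16.422

With y = 0.074:
  t   CF        PV=CF/(1+0.074)^t    t·PV        t(t+1)·PV
  1     1,250.00     1,163.8734     1,163.8734       2,327.7467
  2     1,250.00     1,083.6810     2,167.3620       6,502.0859
  3     1,250.00     1,009.0139     3,027.0418      12,108.1674
  4    51,250.00    38,519.1544   154,076.6175     770,383.0874
  Σ                 41,775.7227   160,434.8946     791,321.0874
P = 41,775.7227.
Convexity = Σ t(t+1)·PV / [P·(1+y)²] = 791,321.0874 / (41,775.7227 × 1.153476) = 16.42178.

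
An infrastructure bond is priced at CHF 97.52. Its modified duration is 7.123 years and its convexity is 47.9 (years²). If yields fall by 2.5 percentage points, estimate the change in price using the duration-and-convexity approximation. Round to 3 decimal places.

+CHF 18.826

Duration effect: -D_mod·Δy = -7.123 × (-0.025) = +0.178075
Convexity effect: ½·C·(Δy)² = 0.5 × 47.9 × (-0.025)² = +0.01496875
ΔP/P ≈ +0.178075 + 0.01496875 = +0.19304375
ΔP ≈ 97.52 × (+0.19304375) = +18.8256265.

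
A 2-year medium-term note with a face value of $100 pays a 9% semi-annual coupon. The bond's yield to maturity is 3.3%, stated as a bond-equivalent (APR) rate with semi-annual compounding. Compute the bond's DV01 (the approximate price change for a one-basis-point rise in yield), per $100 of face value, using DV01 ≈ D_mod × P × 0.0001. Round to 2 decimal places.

$0.02

Periodic yield y = 0.0165.
  t   CF        PV=CF/(1+0.0165)^t    t·PV
  1         4.50         4.4270         4.4270
  2         4.50         4.3551         8.7102
  3         4.50         4.2844        12.8532
  4       104.50        97.8784       391.5135
  Σ                    110.9448       417.5039
P = 110.9448; D_Mac = 3.76317 half-year periods = 1.88158 yrs; D_mod = 1.85104 yrs.
DV01 ≈ 1.85104 × 110.9448 × 0.0001 = 0.020536.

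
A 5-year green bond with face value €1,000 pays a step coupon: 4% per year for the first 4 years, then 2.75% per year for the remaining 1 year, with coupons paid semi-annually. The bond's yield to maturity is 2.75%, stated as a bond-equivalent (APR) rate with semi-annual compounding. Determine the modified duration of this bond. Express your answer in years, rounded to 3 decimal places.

4.531 years

Periodic yield y = 0.01375. First find Macaulay duration:
  t   CF        PV=CF/(1+0.01375)^t    t·PV
  1        20.00        19.7287        19.7287
  2        20.00        19.4611        38.9223
  3        20.00        19.1972        57.5915
  4        20.00        18.9368        75.7472
  5        20.00        18.6799        93.3997
  6        20.00        18.4266       110.5595
  7        20.00        18.1767       127.2366
  8        20.00        17.9301       143.4409
  9        13.75        12.1598       109.4378
  10    1,013.75       884.3460     8,843.4596
  Σ                  1,047.0429     9,619.5238
P = 1,047.0429; Macaulay duration = 9,619.5238 / 1,047.0429 = 9.18733 half-year periods = 4.59366 years.
Modified duration = D_Mac / (1 + y) = 4.59366 / 1.01375 = 4.53136 years.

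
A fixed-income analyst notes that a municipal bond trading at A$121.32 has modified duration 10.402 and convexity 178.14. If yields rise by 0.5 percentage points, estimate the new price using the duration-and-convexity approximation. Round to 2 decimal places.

A$115.28

Duration effect: -D_mod·Δy = -10.402 × (+0.005) = -0.052010
Convexity effect: ½·C·(Δy)² = 0.5 × 178.14 × (0.005)² = +0.00222675
ΔP/P ≈ -0.052010 + 0.00222675 = -0.04978325
New price ≈ 121.32 × (1 - 0.04978325) = 115.28029611.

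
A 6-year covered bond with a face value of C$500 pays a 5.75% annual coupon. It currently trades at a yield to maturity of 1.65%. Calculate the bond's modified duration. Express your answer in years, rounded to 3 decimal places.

5.240 years

Periodic yield y = 0.0165. First find Macaulay duration:
  t   CF        PV=CF/(1+0.0165)^t    t·PV
  1        28.75        28.2833        28.2833
  2        28.75        27.8242        55.6485
  3        28.75        27.3726        82.1177
  4        28.75        26.9283       107.7130
  5        28.75        26.4912       132.4558
  6       528.75       479.2985     2,875.7911
  Σ                    616.1981     3,282.0094
P = 616.1981; Macaulay duration = 3,282.0094 / 616.1981 = 5.32622 years.
Modified duration = D_Mac / (1 + y) = 5.32622 / 1.0165 = 5.23977 years.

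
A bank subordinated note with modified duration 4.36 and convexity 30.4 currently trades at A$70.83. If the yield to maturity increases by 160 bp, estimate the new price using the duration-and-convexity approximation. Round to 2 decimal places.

Duration effect: -D_mod·Δy = -4.36 × (+0.016) = -0.069760
Convexity effect: ½·C·(Δy)² = 0.5 × 30.4 × (0.016)² = +0.0038912
ΔP/P ≈ -0.069760 + 0.0038912 = -0.0658688
New price ≈ 70.83 × (1 - 0.0658688) = 66.164512896.

A$66.16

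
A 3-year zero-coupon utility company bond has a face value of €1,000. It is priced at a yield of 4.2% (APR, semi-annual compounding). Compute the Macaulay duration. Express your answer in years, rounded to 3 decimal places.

A zero-coupon bond has a single cash flow at maturity, so its Macaulay duration equals its maturity: 3 years.
(Equivalently: 6 semi-annual periods ÷ 2 = 3 years.)

3.000 years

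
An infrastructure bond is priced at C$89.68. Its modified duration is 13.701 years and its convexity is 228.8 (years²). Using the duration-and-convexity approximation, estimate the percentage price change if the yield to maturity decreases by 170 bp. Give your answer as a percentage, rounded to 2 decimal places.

+26.60%

Duration effect: -D_mod·Δy = -13.701 × (-0.017) = +0.232917
Convexity effect: ½·C·(Δy)² = 0.5 × 228.8 × (-0.017)² = +0.0330616
ΔP/P ≈ +0.232917 + 0.0330616 = +0.2659786
= +26.59786%.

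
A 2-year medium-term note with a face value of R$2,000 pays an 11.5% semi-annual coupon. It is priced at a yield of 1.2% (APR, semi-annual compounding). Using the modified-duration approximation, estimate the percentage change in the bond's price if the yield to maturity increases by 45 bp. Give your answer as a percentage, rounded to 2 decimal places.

-0.83%

Periodic yield y = 0.006. Modified duration first:
  t   CF        PV=CF/(1+0.006)^t    t·PV
  1       115.00       114.3141       114.3141
  2       115.00       113.6323       227.2646
  3       115.00       112.9546       338.8638
  4     2,115.00     2,064.9924     8,259.9694
  Σ                  2,405.8934     8,940.4120
P = 2,405.8934; D_Mac = 3.71605 half-year periods = 1.85802 yrs; D_mod = 1.85802/(1+0.006) = 1.84694 yrs.
ΔP/P ≈ -D_mod · Δy = -1.84694 × (+0.0045) = -0.008311 = -0.8311%.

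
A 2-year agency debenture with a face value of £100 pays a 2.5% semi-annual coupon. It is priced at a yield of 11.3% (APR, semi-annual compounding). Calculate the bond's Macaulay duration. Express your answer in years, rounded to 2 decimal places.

1.96 years

Periodic yield y = 0.0565. Discount each cash flow and weight by its period:
  t   CF        PV=CF/(1+0.0565)^t    t·PV
  1         1.25         1.1832         1.1832
  2         1.25         1.1199         2.2398
  3         1.25         1.0600         3.1800
  4       101.25        81.2675       325.0701
  Σ                     84.6305       331.6730
Price P = Σ PV = 84.6305.
Macaulay duration = Σ(t·PV) / P = 331.6730 / 84.6305 = 3.91907 half-year periods.
In years: 3.91907 / 2 = 1.95953 years.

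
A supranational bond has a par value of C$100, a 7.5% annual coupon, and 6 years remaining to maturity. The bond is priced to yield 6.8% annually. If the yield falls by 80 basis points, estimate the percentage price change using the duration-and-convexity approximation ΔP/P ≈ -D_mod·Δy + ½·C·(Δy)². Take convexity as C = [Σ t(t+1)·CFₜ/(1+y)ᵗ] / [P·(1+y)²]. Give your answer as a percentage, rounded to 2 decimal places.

+3.89%

With y = 0.068:
  t   CF        PV=CF/(1+0.068)^t    t·PV        t(t+1)·PV
  1         7.50         7.0225         7.0225          14.0449
  2         7.50         6.5753        13.1507          39.4521
  3         7.50         6.1567        18.4701          73.8803
  4         7.50         5.7647        23.0588         115.2939
  5         7.50         5.3977        26.9883         161.9296
  6       107.50        72.4404       434.6425       3,042.4976
  Σ                    103.3573       523.3328       3,447.0984
P = 103.3573; D_Mac = 5.06334 yrs; D_mod = 4.74095 yrs; C = 29.23951.
Duration effect: -4.74095 × (-0.008) = +0.037928
Convexity effect: 0.5 × 29.23951 × (-0.008)² = +0.0009357
ΔP/P ≈ +0.037928 + 0.0009357 = +0.038863 = +3.8863%.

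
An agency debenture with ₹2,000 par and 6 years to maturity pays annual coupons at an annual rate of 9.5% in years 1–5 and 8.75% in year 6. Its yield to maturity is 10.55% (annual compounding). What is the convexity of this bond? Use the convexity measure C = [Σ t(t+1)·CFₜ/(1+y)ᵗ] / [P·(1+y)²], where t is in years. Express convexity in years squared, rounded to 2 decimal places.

25.39

With y = 0.1055:
  t   CF        PV=CF/(1+0.1055)^t    t·PV        t(t+1)·PV
  1       190.00       171.8679       171.8679         343.7359
  2       190.00       155.4662       310.9325         932.7975
  3       190.00       140.6298       421.8894       1,687.5576
  4       190.00       127.2092       508.8369       2,544.1845
  5       190.00       115.0694       575.3470       3,452.0821
  6     2,175.00     1,191.5349     7,149.2096      50,044.4672
  Σ                  1,901.7775     9,138.0834      59,004.8249
P = 1,901.7775.
Convexity = Σ t(t+1)·PV / [P·(1+y)²] = 59,004.8249 / (1,901.7775 × 1.222130) = 25.38694.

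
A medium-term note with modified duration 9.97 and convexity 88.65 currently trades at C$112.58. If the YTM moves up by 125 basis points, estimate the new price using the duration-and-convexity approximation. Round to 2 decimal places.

C$99.33

Duration effect: -D_mod·Δy = -9.97 × (+0.0125) = -0.124625
Convexity effect: ½·C·(Δy)² = 0.5 × 88.65 × (0.0125)² = +0.00692578125
ΔP/P ≈ -0.124625 + 0.00692578125 = -0.11769921875
New price ≈ 112.58 × (1 - 0.11769921875) = 99.329421953125.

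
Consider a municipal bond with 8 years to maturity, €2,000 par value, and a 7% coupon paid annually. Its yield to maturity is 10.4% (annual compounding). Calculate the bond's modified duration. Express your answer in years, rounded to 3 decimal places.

Periodic yield y = 0.104. First find Macaulay duration:
  t   CF        PV=CF/(1+0.104)^t    t·PV
  1       140.00       126.8116       126.8116
  2       140.00       114.8656       229.7311
  3       140.00       104.0449       312.1347
  4       140.00        94.2436       376.9743
  5       140.00        85.3656       426.8278
  6       140.00        77.3239       463.9432
  7       140.00        70.0397       490.2782
  8     2,140.00       969.7531     7,758.0250
  Σ                  1,642.4479    10,184.7259
P = 1,642.4479; Macaulay duration = 10,184.7259 / 1,642.4479 = 6.20094 years.
Modified duration = D_Mac / (1 + y) = 6.20094 / 1.104 = 5.61680 years.

5.617 years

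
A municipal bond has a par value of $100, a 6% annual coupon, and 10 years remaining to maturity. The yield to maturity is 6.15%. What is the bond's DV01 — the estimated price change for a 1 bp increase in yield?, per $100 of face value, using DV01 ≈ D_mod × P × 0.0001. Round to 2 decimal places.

$0.07

Periodic yield y = 0.0615.
  t   CF        PV=CF/(1+0.0615)^t    t·PV
  1         6.00         5.6524         5.6524
  2         6.00         5.3249        10.6498
  3         6.00         5.0164        15.0492
  4         6.00         4.7258        18.9030
  5         6.00         4.4520        22.2598
  6         6.00         4.1940        25.1642
  7         6.00         3.9510        27.6573
  8         6.00         3.7221        29.7770
  9         6.00         3.5065        31.5583
  10      106.00        58.3587       583.5874
  Σ                     98.9038       770.2583
P = 98.9038; D_Mac = 7.78796 yrs; D_mod = 7.33675 yrs.
DV01 ≈ 7.33675 × 98.9038 × 0.0001 = 0.072563.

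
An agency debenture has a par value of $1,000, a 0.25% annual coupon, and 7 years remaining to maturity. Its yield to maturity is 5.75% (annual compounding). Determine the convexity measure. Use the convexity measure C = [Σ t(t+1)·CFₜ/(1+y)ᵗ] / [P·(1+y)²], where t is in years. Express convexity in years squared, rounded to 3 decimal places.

49.456

With y = 0.0575:
  t   CF        PV=CF/(1+0.0575)^t    t·PV        t(t+1)·PV
  1         2.50         2.3641         2.3641           4.7281
  2         2.50         2.2355         4.4710          13.4131
  3         2.50         2.1140         6.3419          25.3676
  4         2.50         1.9990         7.9961          39.9805
  5         2.50         1.8903         9.4517          56.7100
  6         2.50         1.7875        10.7253          75.0770
  7     1,002.50       677.8315     4,744.8205      37,958.5641
  Σ                    690.2220     4,786.1706      38,173.8406
P = 690.2220.
Convexity = Σ t(t+1)·PV / [P·(1+y)²] = 38,173.8406 / (690.2220 × 1.118306) = 49.45570.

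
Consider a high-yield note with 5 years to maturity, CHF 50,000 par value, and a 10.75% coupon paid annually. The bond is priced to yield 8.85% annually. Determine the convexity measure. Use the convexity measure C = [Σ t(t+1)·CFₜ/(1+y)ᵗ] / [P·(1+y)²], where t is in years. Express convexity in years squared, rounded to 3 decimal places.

19.656

With y = 0.0885:
  t   CF        PV=CF/(1+0.0885)^t    t·PV        t(t+1)·PV
  1     5,375.00     4,937.9881     4,937.9881       9,875.9761
  2     5,375.00     4,536.5072     9,073.0143      27,219.0430
  3     5,375.00     4,167.6685    12,503.0055      50,012.0221
  4     5,375.00     3,828.8181    15,315.2724      76,576.3621
  5    55,375.00    36,238.6134   181,193.0672   1,087,158.4031
  Σ                 53,709.5953   223,022.3475   1,250,841.8065
P = 53,709.5953.
Convexity = Σ t(t+1)·PV / [P·(1+y)²] = 1,250,841.8065 / (53,709.5953 × 1.184832) = 19.65593.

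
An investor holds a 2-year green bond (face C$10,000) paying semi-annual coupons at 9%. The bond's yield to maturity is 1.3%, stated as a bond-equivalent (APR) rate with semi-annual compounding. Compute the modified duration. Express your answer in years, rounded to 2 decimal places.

Periodic yield y = 0.0065. First find Macaulay duration:
  t   CF        PV=CF/(1+0.0065)^t    t·PV
  1       450.00       447.0939       447.0939
  2       450.00       444.2065       888.4131
  3       450.00       441.3379     1,324.0136
  4    10,450.00    10,182.6584    40,730.6335
  Σ                 11,515.2967    43,390.1540
P = 11,515.2967; Macaulay duration = 43,390.1540 / 11,515.2967 = 3.76804 half-year periods = 1.88402 years.
Modified duration = D_Mac / (1 + y) = 1.88402 / 1.0065 = 1.87186 years.

1.87 years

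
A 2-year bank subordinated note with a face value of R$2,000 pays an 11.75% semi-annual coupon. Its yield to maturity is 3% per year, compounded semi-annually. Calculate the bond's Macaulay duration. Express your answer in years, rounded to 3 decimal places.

1.853 years

Periodic yield y = 0.015. Discount each cash flow and weight by its period:
  t   CF        PV=CF/(1+0.015)^t    t·PV
  1       117.50       115.7635       115.7635
  2       117.50       114.0528       228.1055
  3       117.50       112.3672       337.1017
  4     2,117.50     1,995.0751     7,980.3004
  Σ                  2,337.2587     8,661.2712
Price P = Σ PV = 2,337.2587.
Macaulay duration = Σ(t·PV) / P = 8,661.2712 / 2,337.2587 = 3.70574 half-year periods.
In years: 3.70574 / 2 = 1.85287 years.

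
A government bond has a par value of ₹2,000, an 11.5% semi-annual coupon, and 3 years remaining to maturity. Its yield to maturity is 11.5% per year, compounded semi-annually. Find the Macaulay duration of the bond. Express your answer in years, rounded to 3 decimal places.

2.621 years

Periodic yield y = 0.0575. Discount each cash flow and weight by its period:
  t   CF        PV=CF/(1+0.0575)^t    t·PV
  1       115.00       108.7470       108.7470
  2       115.00       102.8341       205.6682
  3       115.00        97.2426       291.7279
  4       115.00        91.9552       367.8208
  5       115.00        86.9553       434.7764
  6     2,115.00     1,512.2657     9,073.5945
  Σ                  2,000.0000    10,482.3348
Price P = Σ PV = 2,000.0000.
Macaulay duration = Σ(t·PV) / P = 10,482.3348 / 2,000.0000 = 5.24117 half-year periods.
In years: 5.24117 / 2 = 2.62058 years.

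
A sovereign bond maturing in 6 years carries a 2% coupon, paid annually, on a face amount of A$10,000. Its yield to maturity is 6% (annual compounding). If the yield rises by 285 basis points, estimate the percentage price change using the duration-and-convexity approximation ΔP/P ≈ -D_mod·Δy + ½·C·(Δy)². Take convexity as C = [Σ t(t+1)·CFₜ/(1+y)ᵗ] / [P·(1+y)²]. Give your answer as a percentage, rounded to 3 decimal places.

-13.844%

With y = 0.06:
  t   CF        PV=CF/(1+0.06)^t    t·PV        t(t+1)·PV
  1       200.00       188.6792       188.6792         377.3585
  2       200.00       177.9993       355.9986       1,067.9957
  3       200.00       167.9239       503.7716       2,015.0863
  4       200.00       158.4187       633.6749       3,168.3747
  5       200.00       149.4516       747.2582       4,483.5490
  6    10,200.00     7,190.5975    43,143.5851     302,005.0955
  Σ                  8,033.0703    45,572.9676     313,117.4597
P = 8,033.0703; D_Mac = 5.67317 yrs; D_mod = 5.35205 yrs; C = 34.69077.
Duration effect: -5.35205 × (+0.0285) = -0.152533
Convexity effect: 0.5 × 34.69077 × (0.0285)² = +0.0140888
ΔP/P ≈ -0.152533 + 0.0140888 = -0.138445 = -13.8445%.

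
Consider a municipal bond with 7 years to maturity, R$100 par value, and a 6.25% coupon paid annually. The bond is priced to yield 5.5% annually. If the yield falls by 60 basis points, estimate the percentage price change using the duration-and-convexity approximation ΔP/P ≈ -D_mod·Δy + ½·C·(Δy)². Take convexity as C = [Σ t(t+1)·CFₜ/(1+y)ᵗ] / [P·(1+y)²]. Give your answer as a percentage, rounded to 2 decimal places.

With y = 0.055:
  t   CF        PV=CF/(1+0.055)^t    t·PV        t(t+1)·PV
  1         6.25         5.9242         5.9242          11.8483
  2         6.25         5.6153        11.2307          33.6920
  3         6.25         5.3226        15.9678          63.8710
  4         6.25         5.0451        20.1804         100.9021
  5         6.25         4.7821        23.9104         143.4627
  6         6.25         4.5328        27.1967         190.3770
  7       106.25        73.0402       511.2811       4,090.2490
  Σ                    104.2622       615.6913       4,634.4022
P = 104.2622; D_Mac = 5.90522 yrs; D_mod = 5.59736 yrs; C = 39.93575.
Duration effect: -5.59736 × (-0.006) = +0.033584
Convexity effect: 0.5 × 39.93575 × (-0.006)² = +0.0007188
ΔP/P ≈ +0.033584 + 0.0007188 = +0.034303 = +3.4303%.

+3.43%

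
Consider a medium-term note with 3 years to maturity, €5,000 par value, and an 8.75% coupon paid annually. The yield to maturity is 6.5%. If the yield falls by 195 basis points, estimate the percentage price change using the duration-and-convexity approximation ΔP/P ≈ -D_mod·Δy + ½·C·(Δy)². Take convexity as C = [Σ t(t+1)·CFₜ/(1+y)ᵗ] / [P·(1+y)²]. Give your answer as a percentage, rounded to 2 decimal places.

+5.26%

With y = 0.065:
  t   CF        PV=CF/(1+0.065)^t    t·PV        t(t+1)·PV
  1       437.50       410.7981       410.7981         821.5962
  2       437.50       385.7259       771.4519       2,314.3556
  3     5,437.50     4,501.4294    13,504.2883      54,017.1532
  Σ                  5,297.9535    14,686.5383      57,153.1051
P = 5,297.9535; D_Mac = 2.77212 yrs; D_mod = 2.60293 yrs; C = 9.51114.
Duration effect: -2.60293 × (-0.0195) = +0.050757
Convexity effect: 0.5 × 9.51114 × (-0.0195)² = +0.0018083
ΔP/P ≈ +0.050757 + 0.0018083 = +0.052565 = +5.2565%.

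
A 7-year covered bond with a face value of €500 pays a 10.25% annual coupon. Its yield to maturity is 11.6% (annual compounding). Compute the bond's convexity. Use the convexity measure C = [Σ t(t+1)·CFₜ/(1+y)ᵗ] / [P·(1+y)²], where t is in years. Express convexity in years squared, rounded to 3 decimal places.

With y = 0.116:
  t   CF        PV=CF/(1+0.116)^t    t·PV        t(t+1)·PV
  1        51.25        45.9229        45.9229          91.8459
  2        51.25        41.1496        82.2992         246.8975
  3        51.25        36.8724       110.6172         442.4687
  4        51.25        33.0398       132.1591         660.7955
  5        51.25        29.6055       148.0277         888.1660
  6        51.25        26.5283       159.1695       1,114.1868
  7       551.25       255.6815     1,789.7702      14,318.1618
  Σ                    468.7999     2,467.9658      17,762.5222
P = 468.7999.
Convexity = Σ t(t+1)·PV / [P·(1+y)²] = 17,762.5222 / (468.7999 × 1.245456) = 30.42207.

30.422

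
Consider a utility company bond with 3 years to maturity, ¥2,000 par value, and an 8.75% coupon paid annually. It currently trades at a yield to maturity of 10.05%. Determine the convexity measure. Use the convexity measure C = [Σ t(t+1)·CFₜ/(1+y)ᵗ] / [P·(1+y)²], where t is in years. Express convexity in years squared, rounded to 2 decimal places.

8.86

With y = 0.1005:
  t   CF        PV=CF/(1+0.1005)^t    t·PV        t(t+1)·PV
  1       175.00       159.0186       159.0186         318.0373
  2       175.00       144.4967       288.9934         866.9803
  3     2,175.00     1,631.8834     4,895.6502      19,582.6006
  Σ                  1,935.3987     5,343.6622      20,767.6181
P = 1,935.3987.
Convexity = Σ t(t+1)·PV / [P·(1+y)²] = 20,767.6181 / (1,935.3987 × 1.211100) = 8.86005.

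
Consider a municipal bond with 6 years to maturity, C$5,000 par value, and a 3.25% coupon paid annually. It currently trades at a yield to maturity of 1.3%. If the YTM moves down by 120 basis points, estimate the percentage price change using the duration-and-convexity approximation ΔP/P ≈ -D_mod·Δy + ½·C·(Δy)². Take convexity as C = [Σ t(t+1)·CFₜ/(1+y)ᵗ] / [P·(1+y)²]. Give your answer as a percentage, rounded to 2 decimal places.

+6.87%

With y = 0.013:
  t   CF        PV=CF/(1+0.013)^t    t·PV        t(t+1)·PV
  1       162.50       160.4146       160.4146         320.8292
  2       162.50       158.3560       316.7120         950.1359
  3       162.50       156.3238       468.9713       1,875.8853
  4       162.50       154.3176       617.2706       3,086.3529
  5       162.50       152.3373       761.6863       4,570.1178
  6     5,162.50     4,777.5297    28,665.1780     200,656.2460
  Σ                  5,559.2789    30,990.2328     211,459.5670
P = 5,559.2789; D_Mac = 5.57451 yrs; D_mod = 5.50297 yrs; C = 37.06722.
Duration effect: -5.50297 × (-0.012) = +0.066036
Convexity effect: 0.5 × 37.06722 × (-0.012)² = +0.0026688
ΔP/P ≈ +0.066036 + 0.0026688 = +0.068704 = +6.8704%.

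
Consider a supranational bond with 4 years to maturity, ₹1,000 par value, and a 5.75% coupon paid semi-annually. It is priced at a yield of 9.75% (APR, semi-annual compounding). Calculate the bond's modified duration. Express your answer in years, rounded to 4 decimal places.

3.4304 years

Periodic yield y = 0.04875. First find Macaulay duration:
  t   CF        PV=CF/(1+0.04875)^t    t·PV
  1        28.75        27.4136        27.4136
  2        28.75        26.1393        52.2786
  3        28.75        24.9242        74.7727
  4        28.75        23.7657        95.0627
  5        28.75        22.6609       113.3047
  6        28.75        21.6076       129.6454
  7        28.75        20.6032       144.2222
  8     1,028.75       702.9656     5,623.7246
  Σ                    870.0800     6,260.4245
P = 870.0800; Macaulay duration = 6,260.4245 / 870.0800 = 7.19523 half-year periods = 3.59761 years.
Modified duration = D_Mac / (1 + y) = 3.59761 / 1.04875 = 3.43038 years.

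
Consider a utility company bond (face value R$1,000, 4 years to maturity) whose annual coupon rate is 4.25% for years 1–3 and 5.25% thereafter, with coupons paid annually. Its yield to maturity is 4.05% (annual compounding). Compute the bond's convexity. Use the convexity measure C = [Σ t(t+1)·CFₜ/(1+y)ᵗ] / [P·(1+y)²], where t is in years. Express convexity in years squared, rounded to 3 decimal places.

With y = 0.0405:
  t   CF        PV=CF/(1+0.0405)^t    t·PV        t(t+1)·PV
  1        42.50        40.8457        40.8457          81.6915
  2        42.50        39.2559        78.5118         235.5353
  3        42.50        37.7279       113.1837         452.7348
  4     1,052.50       897.9533     3,591.8133      17,959.0666
  Σ                  1,015.7829     3,824.3546      18,729.0283
P = 1,015.7829.
Convexity = Σ t(t+1)·PV / [P·(1+y)²] = 18,729.0283 / (1,015.7829 × 1.082640) = 17.03061.

17.031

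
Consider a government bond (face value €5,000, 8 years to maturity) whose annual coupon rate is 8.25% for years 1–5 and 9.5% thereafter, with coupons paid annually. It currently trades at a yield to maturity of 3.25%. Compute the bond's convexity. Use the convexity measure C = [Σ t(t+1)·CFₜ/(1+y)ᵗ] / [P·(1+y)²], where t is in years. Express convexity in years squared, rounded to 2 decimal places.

50.18

With y = 0.0325:
  t   CF        PV=CF/(1+0.0325)^t    t·PV        t(t+1)·PV
  1       412.50       399.5157       399.5157         799.0315
  2       412.50       386.9402       773.8804       2,321.6411
  3       412.50       374.7605     1,124.2814       4,497.1256
  4       412.50       362.9641     1,451.8565       7,259.2827
  5       412.50       351.5391     1,757.6956      10,546.1734
  6       475.00       392.0606     2,352.3639      16,466.5470
  7       475.00       379.7198     2,658.0383      21,264.3061
  8     5,475.00     4,239.0022    33,912.0175     305,208.1576
  Σ                  6,886.5022    44,429.6492     368,362.2649
P = 6,886.5022.
Convexity = Σ t(t+1)·PV / [P·(1+y)²] = 368,362.2649 / (6,886.5022 × 1.066056) = 50.17603.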